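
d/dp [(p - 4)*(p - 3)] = 2*p - 7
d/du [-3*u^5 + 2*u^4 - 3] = u^3*(8 - 15*u)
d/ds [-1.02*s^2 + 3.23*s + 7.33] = 3.23 - 2.04*s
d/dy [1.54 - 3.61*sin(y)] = -3.61*cos(y)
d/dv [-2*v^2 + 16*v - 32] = 16 - 4*v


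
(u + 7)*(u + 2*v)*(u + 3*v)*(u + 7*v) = u^4 + 12*u^3*v + 7*u^3 + 41*u^2*v^2 + 84*u^2*v + 42*u*v^3 + 287*u*v^2 + 294*v^3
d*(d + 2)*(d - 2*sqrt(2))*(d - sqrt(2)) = d^4 - 3*sqrt(2)*d^3 + 2*d^3 - 6*sqrt(2)*d^2 + 4*d^2 + 8*d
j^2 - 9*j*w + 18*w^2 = (j - 6*w)*(j - 3*w)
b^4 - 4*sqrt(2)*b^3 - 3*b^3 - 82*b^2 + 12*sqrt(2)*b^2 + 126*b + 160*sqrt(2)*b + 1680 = (b - 8)*(b + 5)*(b - 7*sqrt(2))*(b + 3*sqrt(2))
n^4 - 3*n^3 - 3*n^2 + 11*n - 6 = (n - 3)*(n - 1)^2*(n + 2)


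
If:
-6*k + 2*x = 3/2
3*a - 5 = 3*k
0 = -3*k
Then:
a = 5/3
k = 0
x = 3/4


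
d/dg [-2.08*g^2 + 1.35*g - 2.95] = 1.35 - 4.16*g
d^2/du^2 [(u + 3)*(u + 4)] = 2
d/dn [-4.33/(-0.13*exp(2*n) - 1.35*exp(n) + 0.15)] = (-1.1258*exp(n) - 5.8455)*exp(n)/(0.13*exp(2*n) + 1.35*exp(n) - 0.15)^2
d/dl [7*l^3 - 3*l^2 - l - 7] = 21*l^2 - 6*l - 1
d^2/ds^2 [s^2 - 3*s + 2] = 2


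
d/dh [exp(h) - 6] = exp(h)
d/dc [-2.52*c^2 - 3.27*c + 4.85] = -5.04*c - 3.27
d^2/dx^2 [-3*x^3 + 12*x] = -18*x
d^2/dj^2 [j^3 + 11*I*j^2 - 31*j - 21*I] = 6*j + 22*I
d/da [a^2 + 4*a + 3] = 2*a + 4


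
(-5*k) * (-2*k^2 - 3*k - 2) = 10*k^3 + 15*k^2 + 10*k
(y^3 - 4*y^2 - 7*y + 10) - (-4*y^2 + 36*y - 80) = y^3 - 43*y + 90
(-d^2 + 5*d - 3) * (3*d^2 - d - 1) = -3*d^4 + 16*d^3 - 13*d^2 - 2*d + 3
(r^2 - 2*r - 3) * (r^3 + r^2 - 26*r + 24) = r^5 - r^4 - 31*r^3 + 73*r^2 + 30*r - 72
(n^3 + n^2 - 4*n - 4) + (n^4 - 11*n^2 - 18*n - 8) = n^4 + n^3 - 10*n^2 - 22*n - 12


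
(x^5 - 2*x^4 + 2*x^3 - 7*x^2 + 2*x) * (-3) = -3*x^5 + 6*x^4 - 6*x^3 + 21*x^2 - 6*x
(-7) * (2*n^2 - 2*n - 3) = -14*n^2 + 14*n + 21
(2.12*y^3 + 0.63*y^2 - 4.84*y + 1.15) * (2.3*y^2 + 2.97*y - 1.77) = 4.876*y^5 + 7.7454*y^4 - 13.0133*y^3 - 12.8449*y^2 + 11.9823*y - 2.0355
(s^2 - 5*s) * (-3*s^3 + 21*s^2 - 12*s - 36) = -3*s^5 + 36*s^4 - 117*s^3 + 24*s^2 + 180*s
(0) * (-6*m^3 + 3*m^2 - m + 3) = 0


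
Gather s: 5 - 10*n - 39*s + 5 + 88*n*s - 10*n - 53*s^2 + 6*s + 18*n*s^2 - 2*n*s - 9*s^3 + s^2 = -20*n - 9*s^3 + s^2*(18*n - 52) + s*(86*n - 33) + 10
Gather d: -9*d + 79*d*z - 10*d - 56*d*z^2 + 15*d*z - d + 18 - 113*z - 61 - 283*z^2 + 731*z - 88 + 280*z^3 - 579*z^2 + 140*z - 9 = d*(-56*z^2 + 94*z - 20) + 280*z^3 - 862*z^2 + 758*z - 140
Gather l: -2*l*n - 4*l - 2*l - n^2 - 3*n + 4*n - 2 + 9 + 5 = l*(-2*n - 6) - n^2 + n + 12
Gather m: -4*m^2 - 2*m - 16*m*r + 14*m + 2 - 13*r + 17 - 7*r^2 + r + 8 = -4*m^2 + m*(12 - 16*r) - 7*r^2 - 12*r + 27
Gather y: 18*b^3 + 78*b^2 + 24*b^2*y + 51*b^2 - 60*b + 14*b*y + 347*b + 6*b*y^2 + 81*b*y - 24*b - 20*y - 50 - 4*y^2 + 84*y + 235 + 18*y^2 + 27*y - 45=18*b^3 + 129*b^2 + 263*b + y^2*(6*b + 14) + y*(24*b^2 + 95*b + 91) + 140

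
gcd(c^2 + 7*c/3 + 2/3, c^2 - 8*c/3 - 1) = c + 1/3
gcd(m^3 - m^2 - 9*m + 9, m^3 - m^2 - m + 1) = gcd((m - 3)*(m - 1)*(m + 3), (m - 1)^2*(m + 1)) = m - 1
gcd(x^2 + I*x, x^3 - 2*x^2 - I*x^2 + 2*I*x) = x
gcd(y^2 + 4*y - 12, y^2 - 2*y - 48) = y + 6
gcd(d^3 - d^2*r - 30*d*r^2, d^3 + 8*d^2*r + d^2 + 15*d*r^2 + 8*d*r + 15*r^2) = d + 5*r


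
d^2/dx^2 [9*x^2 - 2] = 18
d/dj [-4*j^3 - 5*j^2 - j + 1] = -12*j^2 - 10*j - 1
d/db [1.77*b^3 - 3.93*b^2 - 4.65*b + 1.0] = 5.31*b^2 - 7.86*b - 4.65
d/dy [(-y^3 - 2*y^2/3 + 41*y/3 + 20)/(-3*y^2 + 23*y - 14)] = (9*y^4 - 138*y^3 + 203*y^2 + 416*y - 1954)/(3*(9*y^4 - 138*y^3 + 613*y^2 - 644*y + 196))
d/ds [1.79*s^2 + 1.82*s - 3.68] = 3.58*s + 1.82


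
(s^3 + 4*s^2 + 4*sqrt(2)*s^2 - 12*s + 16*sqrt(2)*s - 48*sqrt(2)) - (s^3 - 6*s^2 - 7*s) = 4*sqrt(2)*s^2 + 10*s^2 - 5*s + 16*sqrt(2)*s - 48*sqrt(2)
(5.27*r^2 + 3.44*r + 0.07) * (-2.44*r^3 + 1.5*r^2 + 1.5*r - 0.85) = -12.8588*r^5 - 0.4886*r^4 + 12.8942*r^3 + 0.785500000000001*r^2 - 2.819*r - 0.0595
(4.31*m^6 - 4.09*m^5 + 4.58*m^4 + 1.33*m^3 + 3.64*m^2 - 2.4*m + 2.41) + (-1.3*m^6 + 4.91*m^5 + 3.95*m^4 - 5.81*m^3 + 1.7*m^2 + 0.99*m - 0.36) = 3.01*m^6 + 0.82*m^5 + 8.53*m^4 - 4.48*m^3 + 5.34*m^2 - 1.41*m + 2.05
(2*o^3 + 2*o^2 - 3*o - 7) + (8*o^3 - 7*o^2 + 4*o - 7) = 10*o^3 - 5*o^2 + o - 14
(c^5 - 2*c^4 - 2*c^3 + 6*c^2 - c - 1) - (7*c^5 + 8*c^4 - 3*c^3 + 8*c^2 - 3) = -6*c^5 - 10*c^4 + c^3 - 2*c^2 - c + 2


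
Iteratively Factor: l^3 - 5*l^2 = (l)*(l^2 - 5*l) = l*(l - 5)*(l)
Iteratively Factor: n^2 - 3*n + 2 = (n - 1)*(n - 2)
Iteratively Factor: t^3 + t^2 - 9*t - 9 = (t - 3)*(t^2 + 4*t + 3) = (t - 3)*(t + 3)*(t + 1)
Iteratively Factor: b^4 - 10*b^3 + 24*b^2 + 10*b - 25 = (b - 5)*(b^3 - 5*b^2 - b + 5) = (b - 5)^2*(b^2 - 1) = (b - 5)^2*(b + 1)*(b - 1)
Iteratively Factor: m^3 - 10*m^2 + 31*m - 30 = (m - 3)*(m^2 - 7*m + 10) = (m - 3)*(m - 2)*(m - 5)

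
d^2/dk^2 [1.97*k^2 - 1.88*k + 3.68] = 3.94000000000000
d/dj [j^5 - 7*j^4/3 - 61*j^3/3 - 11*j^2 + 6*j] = 5*j^4 - 28*j^3/3 - 61*j^2 - 22*j + 6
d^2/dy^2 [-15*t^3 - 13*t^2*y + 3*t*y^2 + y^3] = 6*t + 6*y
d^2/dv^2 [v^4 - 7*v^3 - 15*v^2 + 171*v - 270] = 12*v^2 - 42*v - 30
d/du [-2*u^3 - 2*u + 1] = -6*u^2 - 2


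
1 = 1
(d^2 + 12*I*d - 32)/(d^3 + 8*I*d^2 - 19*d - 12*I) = (d + 8*I)/(d^2 + 4*I*d - 3)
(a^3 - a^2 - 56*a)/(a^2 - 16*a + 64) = a*(a + 7)/(a - 8)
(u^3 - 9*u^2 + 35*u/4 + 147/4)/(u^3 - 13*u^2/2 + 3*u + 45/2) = (2*u^2 - 21*u + 49)/(2*(u^2 - 8*u + 15))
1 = 1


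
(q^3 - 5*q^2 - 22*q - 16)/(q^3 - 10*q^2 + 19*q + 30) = (q^2 - 6*q - 16)/(q^2 - 11*q + 30)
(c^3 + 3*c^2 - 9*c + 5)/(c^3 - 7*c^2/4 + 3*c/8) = 8*(c^3 + 3*c^2 - 9*c + 5)/(c*(8*c^2 - 14*c + 3))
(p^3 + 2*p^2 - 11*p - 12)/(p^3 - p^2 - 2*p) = (p^2 + p - 12)/(p*(p - 2))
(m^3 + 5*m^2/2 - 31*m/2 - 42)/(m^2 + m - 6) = (m^2 - m/2 - 14)/(m - 2)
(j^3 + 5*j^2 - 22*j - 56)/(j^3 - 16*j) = (j^2 + 9*j + 14)/(j*(j + 4))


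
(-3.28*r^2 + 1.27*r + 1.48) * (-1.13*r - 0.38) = 3.7064*r^3 - 0.1887*r^2 - 2.155*r - 0.5624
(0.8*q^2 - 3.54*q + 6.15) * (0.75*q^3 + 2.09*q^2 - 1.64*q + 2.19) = 0.6*q^5 - 0.983*q^4 - 4.0981*q^3 + 20.4111*q^2 - 17.8386*q + 13.4685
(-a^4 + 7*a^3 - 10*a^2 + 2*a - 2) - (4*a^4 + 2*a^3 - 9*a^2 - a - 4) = -5*a^4 + 5*a^3 - a^2 + 3*a + 2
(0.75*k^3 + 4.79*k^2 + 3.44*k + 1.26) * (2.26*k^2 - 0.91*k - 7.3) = 1.695*k^5 + 10.1429*k^4 - 2.0595*k^3 - 35.2498*k^2 - 26.2586*k - 9.198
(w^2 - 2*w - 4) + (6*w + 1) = w^2 + 4*w - 3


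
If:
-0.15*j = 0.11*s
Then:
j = -0.733333333333333*s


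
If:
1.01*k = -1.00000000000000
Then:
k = -0.99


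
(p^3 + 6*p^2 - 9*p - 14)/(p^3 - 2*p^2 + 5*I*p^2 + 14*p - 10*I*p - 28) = (p^2 + 8*p + 7)/(p^2 + 5*I*p + 14)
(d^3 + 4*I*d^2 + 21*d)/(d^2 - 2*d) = (d^2 + 4*I*d + 21)/(d - 2)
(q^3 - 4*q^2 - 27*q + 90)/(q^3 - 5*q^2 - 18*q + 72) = (q + 5)/(q + 4)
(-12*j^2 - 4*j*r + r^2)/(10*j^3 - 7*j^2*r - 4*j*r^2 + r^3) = (-6*j + r)/(5*j^2 - 6*j*r + r^2)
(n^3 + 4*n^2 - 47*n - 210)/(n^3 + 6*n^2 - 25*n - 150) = (n - 7)/(n - 5)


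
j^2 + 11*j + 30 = (j + 5)*(j + 6)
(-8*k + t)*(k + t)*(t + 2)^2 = -8*k^2*t^2 - 32*k^2*t - 32*k^2 - 7*k*t^3 - 28*k*t^2 - 28*k*t + t^4 + 4*t^3 + 4*t^2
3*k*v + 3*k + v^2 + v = (3*k + v)*(v + 1)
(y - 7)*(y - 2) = y^2 - 9*y + 14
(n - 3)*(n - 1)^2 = n^3 - 5*n^2 + 7*n - 3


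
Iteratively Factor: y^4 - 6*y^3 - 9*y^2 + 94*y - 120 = (y + 4)*(y^3 - 10*y^2 + 31*y - 30) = (y - 2)*(y + 4)*(y^2 - 8*y + 15) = (y - 3)*(y - 2)*(y + 4)*(y - 5)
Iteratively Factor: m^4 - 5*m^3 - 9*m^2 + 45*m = (m - 5)*(m^3 - 9*m) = (m - 5)*(m - 3)*(m^2 + 3*m) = m*(m - 5)*(m - 3)*(m + 3)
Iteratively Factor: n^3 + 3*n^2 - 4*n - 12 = (n - 2)*(n^2 + 5*n + 6) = (n - 2)*(n + 2)*(n + 3)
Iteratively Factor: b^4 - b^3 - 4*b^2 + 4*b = (b - 1)*(b^3 - 4*b) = (b - 1)*(b + 2)*(b^2 - 2*b) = (b - 2)*(b - 1)*(b + 2)*(b)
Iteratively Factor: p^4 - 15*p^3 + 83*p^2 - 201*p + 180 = (p - 5)*(p^3 - 10*p^2 + 33*p - 36) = (p - 5)*(p - 3)*(p^2 - 7*p + 12) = (p - 5)*(p - 4)*(p - 3)*(p - 3)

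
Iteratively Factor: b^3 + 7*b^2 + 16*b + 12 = (b + 2)*(b^2 + 5*b + 6) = (b + 2)*(b + 3)*(b + 2)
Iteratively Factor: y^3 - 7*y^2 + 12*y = (y - 4)*(y^2 - 3*y) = (y - 4)*(y - 3)*(y)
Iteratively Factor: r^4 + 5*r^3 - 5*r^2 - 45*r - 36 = (r - 3)*(r^3 + 8*r^2 + 19*r + 12) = (r - 3)*(r + 1)*(r^2 + 7*r + 12) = (r - 3)*(r + 1)*(r + 4)*(r + 3)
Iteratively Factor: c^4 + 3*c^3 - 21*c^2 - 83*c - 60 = (c - 5)*(c^3 + 8*c^2 + 19*c + 12) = (c - 5)*(c + 3)*(c^2 + 5*c + 4) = (c - 5)*(c + 1)*(c + 3)*(c + 4)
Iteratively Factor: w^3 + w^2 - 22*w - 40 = (w + 2)*(w^2 - w - 20) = (w + 2)*(w + 4)*(w - 5)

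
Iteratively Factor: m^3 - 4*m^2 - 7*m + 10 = (m + 2)*(m^2 - 6*m + 5) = (m - 5)*(m + 2)*(m - 1)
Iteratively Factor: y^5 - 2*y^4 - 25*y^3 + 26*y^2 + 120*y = (y - 3)*(y^4 + y^3 - 22*y^2 - 40*y) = (y - 3)*(y + 4)*(y^3 - 3*y^2 - 10*y) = (y - 5)*(y - 3)*(y + 4)*(y^2 + 2*y) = y*(y - 5)*(y - 3)*(y + 4)*(y + 2)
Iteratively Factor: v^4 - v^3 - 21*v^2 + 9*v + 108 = (v - 4)*(v^3 + 3*v^2 - 9*v - 27) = (v - 4)*(v + 3)*(v^2 - 9) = (v - 4)*(v - 3)*(v + 3)*(v + 3)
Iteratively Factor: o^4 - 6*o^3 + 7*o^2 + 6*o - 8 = (o - 4)*(o^3 - 2*o^2 - o + 2) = (o - 4)*(o - 2)*(o^2 - 1) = (o - 4)*(o - 2)*(o - 1)*(o + 1)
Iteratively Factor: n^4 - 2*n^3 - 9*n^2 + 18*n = (n - 3)*(n^3 + n^2 - 6*n) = n*(n - 3)*(n^2 + n - 6) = n*(n - 3)*(n - 2)*(n + 3)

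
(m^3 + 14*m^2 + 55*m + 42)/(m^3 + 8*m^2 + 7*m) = (m + 6)/m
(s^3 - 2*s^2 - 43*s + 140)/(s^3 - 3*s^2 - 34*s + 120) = (s + 7)/(s + 6)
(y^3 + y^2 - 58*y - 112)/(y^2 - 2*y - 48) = (y^2 + 9*y + 14)/(y + 6)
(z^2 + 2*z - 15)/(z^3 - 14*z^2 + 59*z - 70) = (z^2 + 2*z - 15)/(z^3 - 14*z^2 + 59*z - 70)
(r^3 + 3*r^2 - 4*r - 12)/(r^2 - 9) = (r^2 - 4)/(r - 3)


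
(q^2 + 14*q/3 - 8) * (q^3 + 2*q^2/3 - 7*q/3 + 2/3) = q^5 + 16*q^4/3 - 65*q^3/9 - 140*q^2/9 + 196*q/9 - 16/3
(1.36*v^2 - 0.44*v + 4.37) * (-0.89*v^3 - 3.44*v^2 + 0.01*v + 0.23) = -1.2104*v^5 - 4.2868*v^4 - 2.3621*v^3 - 14.7244*v^2 - 0.0575*v + 1.0051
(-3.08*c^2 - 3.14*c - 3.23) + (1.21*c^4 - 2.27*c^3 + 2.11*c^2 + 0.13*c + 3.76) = 1.21*c^4 - 2.27*c^3 - 0.97*c^2 - 3.01*c + 0.53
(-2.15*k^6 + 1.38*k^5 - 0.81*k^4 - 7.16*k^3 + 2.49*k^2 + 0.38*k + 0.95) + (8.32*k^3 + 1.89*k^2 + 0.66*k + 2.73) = -2.15*k^6 + 1.38*k^5 - 0.81*k^4 + 1.16*k^3 + 4.38*k^2 + 1.04*k + 3.68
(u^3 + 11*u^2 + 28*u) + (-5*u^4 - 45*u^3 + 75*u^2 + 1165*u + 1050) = -5*u^4 - 44*u^3 + 86*u^2 + 1193*u + 1050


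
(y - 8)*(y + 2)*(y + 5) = y^3 - y^2 - 46*y - 80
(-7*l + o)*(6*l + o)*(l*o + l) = -42*l^3*o - 42*l^3 - l^2*o^2 - l^2*o + l*o^3 + l*o^2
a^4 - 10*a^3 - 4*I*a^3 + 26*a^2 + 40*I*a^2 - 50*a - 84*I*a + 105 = (a - 7)*(a - 3)*(a - 5*I)*(a + I)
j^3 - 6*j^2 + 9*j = j*(j - 3)^2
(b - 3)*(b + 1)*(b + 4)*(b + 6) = b^4 + 8*b^3 + b^2 - 78*b - 72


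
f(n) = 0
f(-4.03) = 0.00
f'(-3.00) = 0.00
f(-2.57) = 0.00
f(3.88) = 0.00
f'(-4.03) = 0.00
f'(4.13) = 0.00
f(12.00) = 0.00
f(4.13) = 0.00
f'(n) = 0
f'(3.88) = 0.00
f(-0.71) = 0.00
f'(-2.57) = 0.00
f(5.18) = 0.00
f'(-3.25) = 0.00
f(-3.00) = 0.00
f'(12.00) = 0.00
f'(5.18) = 0.00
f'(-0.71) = 0.00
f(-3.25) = 0.00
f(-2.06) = 0.00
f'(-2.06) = 0.00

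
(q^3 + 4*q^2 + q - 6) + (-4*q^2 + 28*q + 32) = q^3 + 29*q + 26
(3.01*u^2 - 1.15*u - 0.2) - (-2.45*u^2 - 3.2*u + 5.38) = 5.46*u^2 + 2.05*u - 5.58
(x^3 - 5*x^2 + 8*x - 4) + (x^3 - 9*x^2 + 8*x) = 2*x^3 - 14*x^2 + 16*x - 4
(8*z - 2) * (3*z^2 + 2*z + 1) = 24*z^3 + 10*z^2 + 4*z - 2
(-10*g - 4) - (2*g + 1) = -12*g - 5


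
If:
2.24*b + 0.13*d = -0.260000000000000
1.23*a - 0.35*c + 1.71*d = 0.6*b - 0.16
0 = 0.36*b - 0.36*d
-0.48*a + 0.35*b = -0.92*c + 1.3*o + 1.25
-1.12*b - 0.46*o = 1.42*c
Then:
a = 0.07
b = -0.11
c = 0.34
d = -0.11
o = -0.78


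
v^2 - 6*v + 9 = (v - 3)^2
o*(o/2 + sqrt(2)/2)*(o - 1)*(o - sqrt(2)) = o^4/2 - o^3/2 - o^2 + o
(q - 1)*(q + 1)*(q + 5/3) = q^3 + 5*q^2/3 - q - 5/3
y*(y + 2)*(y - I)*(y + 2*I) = y^4 + 2*y^3 + I*y^3 + 2*y^2 + 2*I*y^2 + 4*y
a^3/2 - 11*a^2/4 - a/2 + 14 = (a/2 + 1)*(a - 4)*(a - 7/2)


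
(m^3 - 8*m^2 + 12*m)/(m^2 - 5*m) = (m^2 - 8*m + 12)/(m - 5)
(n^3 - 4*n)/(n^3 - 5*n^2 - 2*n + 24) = n*(n - 2)/(n^2 - 7*n + 12)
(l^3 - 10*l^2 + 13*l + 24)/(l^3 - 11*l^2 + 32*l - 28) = (l^3 - 10*l^2 + 13*l + 24)/(l^3 - 11*l^2 + 32*l - 28)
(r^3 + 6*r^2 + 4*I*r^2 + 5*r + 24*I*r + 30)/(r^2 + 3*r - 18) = (r^2 + 4*I*r + 5)/(r - 3)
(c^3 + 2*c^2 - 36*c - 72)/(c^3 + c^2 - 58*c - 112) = (c^2 - 36)/(c^2 - c - 56)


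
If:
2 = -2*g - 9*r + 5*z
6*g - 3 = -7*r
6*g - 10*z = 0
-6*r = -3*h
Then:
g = 41/61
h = -18/61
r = -9/61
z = 123/305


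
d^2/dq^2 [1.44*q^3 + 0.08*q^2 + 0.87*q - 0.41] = 8.64*q + 0.16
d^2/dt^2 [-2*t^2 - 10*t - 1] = -4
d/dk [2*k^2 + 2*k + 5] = 4*k + 2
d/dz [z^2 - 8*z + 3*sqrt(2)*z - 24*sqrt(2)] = 2*z - 8 + 3*sqrt(2)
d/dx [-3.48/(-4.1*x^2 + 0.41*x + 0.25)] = (1.4268 - 28.536*x)/(-4.1*x^2 + 0.41*x + 0.25)^2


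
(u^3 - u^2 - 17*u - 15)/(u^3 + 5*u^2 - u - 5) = (u^2 - 2*u - 15)/(u^2 + 4*u - 5)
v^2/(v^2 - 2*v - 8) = v^2/(v^2 - 2*v - 8)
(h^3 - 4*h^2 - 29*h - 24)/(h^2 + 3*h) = h - 7 - 8/h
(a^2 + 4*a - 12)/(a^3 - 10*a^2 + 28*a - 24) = (a + 6)/(a^2 - 8*a + 12)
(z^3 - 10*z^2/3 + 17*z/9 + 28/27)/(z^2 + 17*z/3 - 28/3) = (z^2 - 2*z - 7/9)/(z + 7)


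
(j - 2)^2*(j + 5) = j^3 + j^2 - 16*j + 20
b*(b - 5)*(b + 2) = b^3 - 3*b^2 - 10*b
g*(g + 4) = g^2 + 4*g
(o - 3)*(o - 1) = o^2 - 4*o + 3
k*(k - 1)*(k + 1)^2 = k^4 + k^3 - k^2 - k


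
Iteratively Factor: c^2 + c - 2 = (c - 1)*(c + 2)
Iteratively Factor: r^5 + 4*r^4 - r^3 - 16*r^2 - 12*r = (r)*(r^4 + 4*r^3 - r^2 - 16*r - 12) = r*(r + 1)*(r^3 + 3*r^2 - 4*r - 12) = r*(r - 2)*(r + 1)*(r^2 + 5*r + 6) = r*(r - 2)*(r + 1)*(r + 2)*(r + 3)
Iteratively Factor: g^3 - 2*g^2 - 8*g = (g - 4)*(g^2 + 2*g) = (g - 4)*(g + 2)*(g)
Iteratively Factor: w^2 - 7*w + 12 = (w - 3)*(w - 4)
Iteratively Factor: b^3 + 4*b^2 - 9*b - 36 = (b + 4)*(b^2 - 9) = (b - 3)*(b + 4)*(b + 3)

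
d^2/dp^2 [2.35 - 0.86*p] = 0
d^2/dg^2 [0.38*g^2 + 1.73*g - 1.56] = 0.760000000000000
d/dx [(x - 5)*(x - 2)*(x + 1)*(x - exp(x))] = -x^3*exp(x) + 4*x^3 + 3*x^2*exp(x) - 18*x^2 + 9*x*exp(x) + 6*x - 13*exp(x) + 10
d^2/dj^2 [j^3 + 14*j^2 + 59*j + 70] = 6*j + 28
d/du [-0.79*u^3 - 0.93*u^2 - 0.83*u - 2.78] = -2.37*u^2 - 1.86*u - 0.83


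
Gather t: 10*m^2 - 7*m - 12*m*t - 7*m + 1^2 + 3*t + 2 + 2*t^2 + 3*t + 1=10*m^2 - 14*m + 2*t^2 + t*(6 - 12*m) + 4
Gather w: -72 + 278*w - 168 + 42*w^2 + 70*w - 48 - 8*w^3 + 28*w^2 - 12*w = -8*w^3 + 70*w^2 + 336*w - 288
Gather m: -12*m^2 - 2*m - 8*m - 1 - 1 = -12*m^2 - 10*m - 2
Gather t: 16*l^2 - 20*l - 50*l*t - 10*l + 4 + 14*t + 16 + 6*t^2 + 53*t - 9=16*l^2 - 30*l + 6*t^2 + t*(67 - 50*l) + 11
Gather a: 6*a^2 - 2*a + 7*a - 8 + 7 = 6*a^2 + 5*a - 1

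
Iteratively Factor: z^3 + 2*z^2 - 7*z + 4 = (z - 1)*(z^2 + 3*z - 4) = (z - 1)*(z + 4)*(z - 1)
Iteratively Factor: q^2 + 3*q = (q)*(q + 3)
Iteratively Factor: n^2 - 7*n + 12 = (n - 4)*(n - 3)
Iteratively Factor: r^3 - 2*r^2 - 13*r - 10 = (r + 1)*(r^2 - 3*r - 10) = (r + 1)*(r + 2)*(r - 5)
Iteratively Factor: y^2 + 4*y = (y)*(y + 4)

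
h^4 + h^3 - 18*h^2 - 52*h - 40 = (h - 5)*(h + 2)^3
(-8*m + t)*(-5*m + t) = 40*m^2 - 13*m*t + t^2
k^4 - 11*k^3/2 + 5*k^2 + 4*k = k*(k - 4)*(k - 2)*(k + 1/2)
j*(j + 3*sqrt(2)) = j^2 + 3*sqrt(2)*j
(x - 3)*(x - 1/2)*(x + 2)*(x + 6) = x^4 + 9*x^3/2 - 29*x^2/2 - 30*x + 18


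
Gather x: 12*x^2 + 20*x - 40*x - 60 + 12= 12*x^2 - 20*x - 48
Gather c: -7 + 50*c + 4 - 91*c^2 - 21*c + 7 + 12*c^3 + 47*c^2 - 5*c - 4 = 12*c^3 - 44*c^2 + 24*c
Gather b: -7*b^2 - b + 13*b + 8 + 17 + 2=-7*b^2 + 12*b + 27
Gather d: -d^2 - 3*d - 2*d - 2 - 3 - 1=-d^2 - 5*d - 6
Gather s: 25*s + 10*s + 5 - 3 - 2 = 35*s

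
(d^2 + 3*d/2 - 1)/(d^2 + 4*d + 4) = (d - 1/2)/(d + 2)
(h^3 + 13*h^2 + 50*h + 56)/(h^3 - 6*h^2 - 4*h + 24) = (h^2 + 11*h + 28)/(h^2 - 8*h + 12)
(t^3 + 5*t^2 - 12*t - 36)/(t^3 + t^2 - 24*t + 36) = (t + 2)/(t - 2)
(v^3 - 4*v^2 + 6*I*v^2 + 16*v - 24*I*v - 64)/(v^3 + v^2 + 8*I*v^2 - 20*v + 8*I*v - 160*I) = (v - 2*I)/(v + 5)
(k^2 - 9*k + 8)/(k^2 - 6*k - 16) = (k - 1)/(k + 2)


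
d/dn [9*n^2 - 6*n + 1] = 18*n - 6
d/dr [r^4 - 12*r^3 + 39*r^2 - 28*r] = 4*r^3 - 36*r^2 + 78*r - 28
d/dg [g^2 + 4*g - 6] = 2*g + 4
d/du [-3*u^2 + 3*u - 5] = 3 - 6*u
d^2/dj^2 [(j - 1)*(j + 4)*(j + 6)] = 6*j + 18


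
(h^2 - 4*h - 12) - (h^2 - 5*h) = h - 12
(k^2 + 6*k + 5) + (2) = k^2 + 6*k + 7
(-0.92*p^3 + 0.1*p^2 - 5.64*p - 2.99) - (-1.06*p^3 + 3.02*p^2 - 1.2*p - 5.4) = 0.14*p^3 - 2.92*p^2 - 4.44*p + 2.41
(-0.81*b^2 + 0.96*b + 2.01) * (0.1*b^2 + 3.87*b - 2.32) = -0.081*b^4 - 3.0387*b^3 + 5.7954*b^2 + 5.5515*b - 4.6632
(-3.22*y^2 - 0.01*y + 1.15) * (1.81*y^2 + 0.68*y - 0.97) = -5.8282*y^4 - 2.2077*y^3 + 5.1981*y^2 + 0.7917*y - 1.1155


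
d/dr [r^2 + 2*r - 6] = 2*r + 2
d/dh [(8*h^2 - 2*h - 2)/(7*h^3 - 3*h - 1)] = 2*((1 - 8*h)*(-7*h^3 + 3*h + 1) + 3*(7*h^2 - 1)*(-4*h^2 + h + 1))/(-7*h^3 + 3*h + 1)^2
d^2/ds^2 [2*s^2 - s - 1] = 4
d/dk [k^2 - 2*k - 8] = 2*k - 2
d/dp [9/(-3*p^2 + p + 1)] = 9*(6*p - 1)/(-3*p^2 + p + 1)^2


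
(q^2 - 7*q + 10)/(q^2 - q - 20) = (q - 2)/(q + 4)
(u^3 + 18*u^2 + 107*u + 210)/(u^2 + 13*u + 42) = u + 5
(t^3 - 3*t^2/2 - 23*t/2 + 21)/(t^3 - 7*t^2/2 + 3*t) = (2*t^2 + t - 21)/(t*(2*t - 3))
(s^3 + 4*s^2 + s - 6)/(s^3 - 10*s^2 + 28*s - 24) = (s^3 + 4*s^2 + s - 6)/(s^3 - 10*s^2 + 28*s - 24)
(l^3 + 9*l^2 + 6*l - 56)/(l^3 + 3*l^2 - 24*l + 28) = (l + 4)/(l - 2)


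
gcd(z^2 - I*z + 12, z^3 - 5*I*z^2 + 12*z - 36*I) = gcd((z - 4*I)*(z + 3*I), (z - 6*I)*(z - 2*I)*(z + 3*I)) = z + 3*I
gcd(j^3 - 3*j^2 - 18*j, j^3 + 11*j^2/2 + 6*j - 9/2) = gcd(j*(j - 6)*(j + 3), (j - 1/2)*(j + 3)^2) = j + 3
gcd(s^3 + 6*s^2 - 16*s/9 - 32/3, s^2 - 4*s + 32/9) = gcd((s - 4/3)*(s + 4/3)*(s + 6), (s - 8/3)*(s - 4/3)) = s - 4/3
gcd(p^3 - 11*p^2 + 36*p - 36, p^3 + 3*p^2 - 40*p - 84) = p - 6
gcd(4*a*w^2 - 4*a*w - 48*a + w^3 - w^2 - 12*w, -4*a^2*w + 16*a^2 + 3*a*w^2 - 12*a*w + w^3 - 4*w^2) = 4*a*w - 16*a + w^2 - 4*w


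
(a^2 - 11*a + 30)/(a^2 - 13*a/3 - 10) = 3*(a - 5)/(3*a + 5)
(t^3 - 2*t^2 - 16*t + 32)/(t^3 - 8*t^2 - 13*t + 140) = (t^2 - 6*t + 8)/(t^2 - 12*t + 35)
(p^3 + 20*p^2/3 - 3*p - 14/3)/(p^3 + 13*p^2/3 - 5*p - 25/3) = (3*p^3 + 20*p^2 - 9*p - 14)/(3*p^3 + 13*p^2 - 15*p - 25)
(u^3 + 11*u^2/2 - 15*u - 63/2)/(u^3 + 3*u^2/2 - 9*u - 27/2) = (u + 7)/(u + 3)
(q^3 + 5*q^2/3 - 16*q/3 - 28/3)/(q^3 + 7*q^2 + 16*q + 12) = (q - 7/3)/(q + 3)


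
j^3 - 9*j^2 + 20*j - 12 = (j - 6)*(j - 2)*(j - 1)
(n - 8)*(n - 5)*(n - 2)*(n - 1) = n^4 - 16*n^3 + 81*n^2 - 146*n + 80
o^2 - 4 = (o - 2)*(o + 2)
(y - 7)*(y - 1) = y^2 - 8*y + 7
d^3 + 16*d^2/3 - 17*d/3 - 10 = (d - 5/3)*(d + 1)*(d + 6)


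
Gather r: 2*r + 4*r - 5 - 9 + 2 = 6*r - 12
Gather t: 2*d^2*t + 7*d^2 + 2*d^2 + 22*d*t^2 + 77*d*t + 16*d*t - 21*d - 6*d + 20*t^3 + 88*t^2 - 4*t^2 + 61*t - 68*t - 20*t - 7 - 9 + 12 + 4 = 9*d^2 - 27*d + 20*t^3 + t^2*(22*d + 84) + t*(2*d^2 + 93*d - 27)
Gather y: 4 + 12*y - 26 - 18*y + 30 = 8 - 6*y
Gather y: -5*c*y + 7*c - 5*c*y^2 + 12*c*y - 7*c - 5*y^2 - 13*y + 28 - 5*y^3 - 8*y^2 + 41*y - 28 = -5*y^3 + y^2*(-5*c - 13) + y*(7*c + 28)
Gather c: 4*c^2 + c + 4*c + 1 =4*c^2 + 5*c + 1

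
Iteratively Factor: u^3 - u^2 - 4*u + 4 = (u - 1)*(u^2 - 4) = (u - 1)*(u + 2)*(u - 2)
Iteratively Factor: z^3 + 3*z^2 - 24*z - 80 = (z + 4)*(z^2 - z - 20) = (z - 5)*(z + 4)*(z + 4)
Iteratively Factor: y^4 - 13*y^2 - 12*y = (y)*(y^3 - 13*y - 12) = y*(y + 3)*(y^2 - 3*y - 4) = y*(y + 1)*(y + 3)*(y - 4)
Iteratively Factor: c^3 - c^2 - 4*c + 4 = (c + 2)*(c^2 - 3*c + 2) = (c - 2)*(c + 2)*(c - 1)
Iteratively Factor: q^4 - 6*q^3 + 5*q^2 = (q)*(q^3 - 6*q^2 + 5*q) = q*(q - 5)*(q^2 - q) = q^2*(q - 5)*(q - 1)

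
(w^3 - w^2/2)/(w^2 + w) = w*(2*w - 1)/(2*(w + 1))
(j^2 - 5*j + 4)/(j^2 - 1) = (j - 4)/(j + 1)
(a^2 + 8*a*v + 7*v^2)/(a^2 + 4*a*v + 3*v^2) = (a + 7*v)/(a + 3*v)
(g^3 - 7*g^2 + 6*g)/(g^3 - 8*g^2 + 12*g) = (g - 1)/(g - 2)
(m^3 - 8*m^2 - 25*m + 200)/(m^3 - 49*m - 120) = (m - 5)/(m + 3)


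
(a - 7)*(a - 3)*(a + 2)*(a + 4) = a^4 - 4*a^3 - 31*a^2 + 46*a + 168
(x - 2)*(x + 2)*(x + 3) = x^3 + 3*x^2 - 4*x - 12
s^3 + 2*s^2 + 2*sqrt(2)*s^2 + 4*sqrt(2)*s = s*(s + 2)*(s + 2*sqrt(2))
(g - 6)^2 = g^2 - 12*g + 36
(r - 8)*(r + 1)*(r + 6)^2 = r^4 + 5*r^3 - 56*r^2 - 348*r - 288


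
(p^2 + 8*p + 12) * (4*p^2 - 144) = 4*p^4 + 32*p^3 - 96*p^2 - 1152*p - 1728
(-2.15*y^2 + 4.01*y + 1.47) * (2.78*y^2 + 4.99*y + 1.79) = -5.977*y^4 + 0.419299999999998*y^3 + 20.248*y^2 + 14.5132*y + 2.6313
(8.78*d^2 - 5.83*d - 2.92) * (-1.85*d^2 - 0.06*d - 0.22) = -16.243*d^4 + 10.2587*d^3 + 3.8202*d^2 + 1.4578*d + 0.6424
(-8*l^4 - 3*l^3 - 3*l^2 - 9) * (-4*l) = 32*l^5 + 12*l^4 + 12*l^3 + 36*l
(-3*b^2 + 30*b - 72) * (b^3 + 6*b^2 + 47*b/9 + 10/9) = -3*b^5 + 12*b^4 + 277*b^3/3 - 836*b^2/3 - 1028*b/3 - 80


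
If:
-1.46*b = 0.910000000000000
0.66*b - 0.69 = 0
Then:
No Solution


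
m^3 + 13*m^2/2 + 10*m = m*(m + 5/2)*(m + 4)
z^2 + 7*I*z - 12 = (z + 3*I)*(z + 4*I)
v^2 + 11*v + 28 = (v + 4)*(v + 7)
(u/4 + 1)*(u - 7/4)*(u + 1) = u^3/4 + 13*u^2/16 - 19*u/16 - 7/4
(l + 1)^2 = l^2 + 2*l + 1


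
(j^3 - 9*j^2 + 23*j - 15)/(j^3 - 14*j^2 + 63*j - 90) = (j - 1)/(j - 6)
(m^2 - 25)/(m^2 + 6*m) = (m^2 - 25)/(m*(m + 6))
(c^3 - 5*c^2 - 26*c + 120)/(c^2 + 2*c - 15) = (c^2 - 10*c + 24)/(c - 3)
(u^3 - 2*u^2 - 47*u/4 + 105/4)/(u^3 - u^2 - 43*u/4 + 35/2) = (u - 3)/(u - 2)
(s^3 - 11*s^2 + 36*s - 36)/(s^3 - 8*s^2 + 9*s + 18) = (s - 2)/(s + 1)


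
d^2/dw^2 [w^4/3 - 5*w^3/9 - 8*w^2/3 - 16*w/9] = 4*w^2 - 10*w/3 - 16/3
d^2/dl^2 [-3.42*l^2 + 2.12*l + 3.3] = -6.84000000000000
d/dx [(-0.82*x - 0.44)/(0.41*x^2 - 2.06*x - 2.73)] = (0.3362*x^2 + 0.3608*x + 1.3322)/(0.1681*x^4 - 1.6892*x^3 + 2.005*x^2 + 11.2476*x + 7.4529)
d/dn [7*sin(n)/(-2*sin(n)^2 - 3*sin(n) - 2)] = -14*cos(n)^3/(3*sin(n) - cos(2*n) + 3)^2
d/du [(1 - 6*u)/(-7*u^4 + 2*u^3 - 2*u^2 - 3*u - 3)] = (-126*u^4 + 52*u^3 - 18*u^2 + 4*u + 21)/(49*u^8 - 28*u^7 + 32*u^6 + 34*u^5 + 34*u^4 + 21*u^2 + 18*u + 9)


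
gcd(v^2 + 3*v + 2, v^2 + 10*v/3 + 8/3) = v + 2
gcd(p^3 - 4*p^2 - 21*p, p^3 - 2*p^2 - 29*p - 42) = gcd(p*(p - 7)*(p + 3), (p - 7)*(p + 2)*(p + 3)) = p^2 - 4*p - 21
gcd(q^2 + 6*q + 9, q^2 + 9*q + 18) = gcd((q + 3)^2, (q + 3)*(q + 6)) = q + 3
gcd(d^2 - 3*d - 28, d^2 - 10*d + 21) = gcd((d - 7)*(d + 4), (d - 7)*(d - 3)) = d - 7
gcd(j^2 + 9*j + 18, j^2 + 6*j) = j + 6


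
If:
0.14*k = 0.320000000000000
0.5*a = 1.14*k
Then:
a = 5.21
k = 2.29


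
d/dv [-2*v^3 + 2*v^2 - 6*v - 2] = -6*v^2 + 4*v - 6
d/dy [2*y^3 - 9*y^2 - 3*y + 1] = 6*y^2 - 18*y - 3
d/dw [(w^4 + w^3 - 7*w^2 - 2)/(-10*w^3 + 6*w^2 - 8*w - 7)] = (-10*w^6 + 12*w^5 - 88*w^4 - 44*w^3 - 25*w^2 + 122*w - 16)/(100*w^6 - 120*w^5 + 196*w^4 + 44*w^3 - 20*w^2 + 112*w + 49)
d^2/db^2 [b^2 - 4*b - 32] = 2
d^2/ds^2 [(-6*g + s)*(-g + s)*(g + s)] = -12*g + 6*s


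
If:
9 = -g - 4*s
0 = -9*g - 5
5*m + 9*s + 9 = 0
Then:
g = -5/9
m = 2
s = -19/9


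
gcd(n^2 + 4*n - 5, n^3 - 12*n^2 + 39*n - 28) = n - 1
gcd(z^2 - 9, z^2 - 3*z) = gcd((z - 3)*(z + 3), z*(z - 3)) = z - 3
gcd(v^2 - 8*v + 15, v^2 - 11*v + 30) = v - 5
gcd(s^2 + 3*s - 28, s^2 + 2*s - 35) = s + 7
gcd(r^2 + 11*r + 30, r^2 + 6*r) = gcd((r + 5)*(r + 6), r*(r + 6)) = r + 6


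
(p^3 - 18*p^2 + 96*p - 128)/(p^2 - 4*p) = (p^3 - 18*p^2 + 96*p - 128)/(p*(p - 4))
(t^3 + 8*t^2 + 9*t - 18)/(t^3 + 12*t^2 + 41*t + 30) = (t^2 + 2*t - 3)/(t^2 + 6*t + 5)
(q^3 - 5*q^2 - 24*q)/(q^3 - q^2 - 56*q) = (q + 3)/(q + 7)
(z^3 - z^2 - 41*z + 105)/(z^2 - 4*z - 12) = (-z^3 + z^2 + 41*z - 105)/(-z^2 + 4*z + 12)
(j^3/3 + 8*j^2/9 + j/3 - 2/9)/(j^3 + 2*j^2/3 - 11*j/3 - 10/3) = (3*j^2 + 5*j - 2)/(3*(3*j^2 - j - 10))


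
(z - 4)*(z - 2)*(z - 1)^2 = z^4 - 8*z^3 + 21*z^2 - 22*z + 8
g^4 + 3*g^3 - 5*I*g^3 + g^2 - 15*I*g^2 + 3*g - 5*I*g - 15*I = (g + 3)*(g - 5*I)*(g - I)*(g + I)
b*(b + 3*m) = b^2 + 3*b*m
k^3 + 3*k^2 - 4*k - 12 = (k - 2)*(k + 2)*(k + 3)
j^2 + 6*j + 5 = (j + 1)*(j + 5)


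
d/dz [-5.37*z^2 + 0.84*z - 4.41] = 0.84 - 10.74*z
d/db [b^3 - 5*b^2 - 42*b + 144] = 3*b^2 - 10*b - 42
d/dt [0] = 0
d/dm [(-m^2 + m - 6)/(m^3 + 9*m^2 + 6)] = (3*m*(m + 6)*(m^2 - m + 6) + (1 - 2*m)*(m^3 + 9*m^2 + 6))/(m^3 + 9*m^2 + 6)^2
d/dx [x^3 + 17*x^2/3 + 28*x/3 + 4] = 3*x^2 + 34*x/3 + 28/3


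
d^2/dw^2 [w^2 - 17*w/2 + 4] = 2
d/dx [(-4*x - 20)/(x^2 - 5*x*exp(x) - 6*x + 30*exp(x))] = 4*(-x^2 + 5*x*exp(x) + 6*x - (x + 5)*(5*x*exp(x) - 2*x - 25*exp(x) + 6) - 30*exp(x))/(x^2 - 5*x*exp(x) - 6*x + 30*exp(x))^2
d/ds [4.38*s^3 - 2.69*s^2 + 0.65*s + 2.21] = 13.14*s^2 - 5.38*s + 0.65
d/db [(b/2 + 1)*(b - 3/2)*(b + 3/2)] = 3*b^2/2 + 2*b - 9/8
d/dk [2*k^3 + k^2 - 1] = 2*k*(3*k + 1)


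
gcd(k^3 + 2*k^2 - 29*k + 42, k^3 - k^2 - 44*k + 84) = k^2 + 5*k - 14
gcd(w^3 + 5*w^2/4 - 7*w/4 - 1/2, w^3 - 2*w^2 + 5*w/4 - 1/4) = w - 1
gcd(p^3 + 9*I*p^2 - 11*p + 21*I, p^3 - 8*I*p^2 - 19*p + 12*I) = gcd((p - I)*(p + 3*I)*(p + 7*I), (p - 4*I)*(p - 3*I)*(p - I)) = p - I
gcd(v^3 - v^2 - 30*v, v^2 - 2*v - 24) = v - 6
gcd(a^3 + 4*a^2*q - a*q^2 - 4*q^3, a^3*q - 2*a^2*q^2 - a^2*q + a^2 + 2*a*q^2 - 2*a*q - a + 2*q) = 1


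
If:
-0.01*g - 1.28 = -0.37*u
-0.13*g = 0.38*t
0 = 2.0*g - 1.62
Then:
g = 0.81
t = -0.28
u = 3.48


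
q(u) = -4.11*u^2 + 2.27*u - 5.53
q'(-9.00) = 76.25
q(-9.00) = -358.87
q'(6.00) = -47.05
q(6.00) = -139.87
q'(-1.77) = 16.82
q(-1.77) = -22.42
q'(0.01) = 2.19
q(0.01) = -5.51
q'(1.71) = -11.79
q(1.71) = -13.67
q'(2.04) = -14.50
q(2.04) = -18.00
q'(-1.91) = 17.97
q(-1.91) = -24.86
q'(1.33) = -8.66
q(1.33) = -9.78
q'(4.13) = -31.68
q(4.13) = -66.26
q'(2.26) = -16.31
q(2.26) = -21.39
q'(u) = 2.27 - 8.22*u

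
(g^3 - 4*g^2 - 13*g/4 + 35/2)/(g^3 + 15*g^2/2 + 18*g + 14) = (4*g^2 - 24*g + 35)/(2*(2*g^2 + 11*g + 14))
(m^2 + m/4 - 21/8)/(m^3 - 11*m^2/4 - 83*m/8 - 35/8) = (2*m - 3)/(2*m^2 - 9*m - 5)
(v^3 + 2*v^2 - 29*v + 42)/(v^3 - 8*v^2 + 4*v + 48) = (v^3 + 2*v^2 - 29*v + 42)/(v^3 - 8*v^2 + 4*v + 48)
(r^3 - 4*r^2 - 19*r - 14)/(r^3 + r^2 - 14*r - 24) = (r^2 - 6*r - 7)/(r^2 - r - 12)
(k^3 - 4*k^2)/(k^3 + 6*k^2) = (k - 4)/(k + 6)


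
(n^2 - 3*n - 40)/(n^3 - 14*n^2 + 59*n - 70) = (n^2 - 3*n - 40)/(n^3 - 14*n^2 + 59*n - 70)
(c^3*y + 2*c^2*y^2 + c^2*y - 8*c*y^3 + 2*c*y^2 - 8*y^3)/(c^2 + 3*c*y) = y*(c^3 + 2*c^2*y + c^2 - 8*c*y^2 + 2*c*y - 8*y^2)/(c*(c + 3*y))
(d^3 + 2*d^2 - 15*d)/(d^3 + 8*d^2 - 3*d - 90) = d/(d + 6)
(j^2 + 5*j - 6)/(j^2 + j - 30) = (j - 1)/(j - 5)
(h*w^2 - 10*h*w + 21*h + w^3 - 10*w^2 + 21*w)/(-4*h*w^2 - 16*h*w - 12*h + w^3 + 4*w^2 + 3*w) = (-h*w^2 + 10*h*w - 21*h - w^3 + 10*w^2 - 21*w)/(4*h*w^2 + 16*h*w + 12*h - w^3 - 4*w^2 - 3*w)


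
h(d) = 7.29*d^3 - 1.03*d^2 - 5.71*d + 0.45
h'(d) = 21.87*d^2 - 2.06*d - 5.71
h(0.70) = -1.55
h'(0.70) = 3.56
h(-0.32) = 1.93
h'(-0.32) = -2.81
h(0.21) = -0.73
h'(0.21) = -5.18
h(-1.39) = -13.18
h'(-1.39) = 39.41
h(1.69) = 23.05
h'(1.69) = 53.27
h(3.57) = 298.63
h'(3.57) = 265.67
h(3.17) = 204.22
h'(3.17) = 207.53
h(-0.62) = 1.86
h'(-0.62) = 3.97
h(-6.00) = -1577.01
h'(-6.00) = 793.97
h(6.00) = 1503.75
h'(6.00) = 769.25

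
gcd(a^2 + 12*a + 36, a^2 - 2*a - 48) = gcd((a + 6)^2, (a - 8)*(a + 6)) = a + 6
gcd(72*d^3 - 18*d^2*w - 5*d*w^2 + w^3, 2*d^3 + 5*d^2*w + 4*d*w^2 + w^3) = 1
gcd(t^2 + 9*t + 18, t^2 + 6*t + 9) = t + 3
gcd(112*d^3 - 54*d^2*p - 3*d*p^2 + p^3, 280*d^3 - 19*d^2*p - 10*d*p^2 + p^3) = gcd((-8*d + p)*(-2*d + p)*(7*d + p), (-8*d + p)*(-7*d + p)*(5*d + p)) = -8*d + p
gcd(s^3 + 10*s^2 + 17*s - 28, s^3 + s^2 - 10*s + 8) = s^2 + 3*s - 4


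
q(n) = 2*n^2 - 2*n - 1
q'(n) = 4*n - 2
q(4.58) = 31.79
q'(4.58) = 16.32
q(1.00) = -1.00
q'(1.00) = 2.00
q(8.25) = 118.62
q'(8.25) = 31.00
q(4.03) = 23.42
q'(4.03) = 14.12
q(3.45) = 15.90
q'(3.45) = 11.80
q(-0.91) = 2.48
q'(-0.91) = -5.64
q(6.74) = 76.38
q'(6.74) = 24.96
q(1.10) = -0.78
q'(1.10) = 2.40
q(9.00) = 143.00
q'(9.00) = 34.00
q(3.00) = 11.00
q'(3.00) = 10.00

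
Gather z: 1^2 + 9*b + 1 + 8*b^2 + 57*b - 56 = 8*b^2 + 66*b - 54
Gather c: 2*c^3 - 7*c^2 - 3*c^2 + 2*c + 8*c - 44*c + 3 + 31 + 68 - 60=2*c^3 - 10*c^2 - 34*c + 42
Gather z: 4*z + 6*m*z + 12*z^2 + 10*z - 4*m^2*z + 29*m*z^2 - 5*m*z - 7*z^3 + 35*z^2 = -7*z^3 + z^2*(29*m + 47) + z*(-4*m^2 + m + 14)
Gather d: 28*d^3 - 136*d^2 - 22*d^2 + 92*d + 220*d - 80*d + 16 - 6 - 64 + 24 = 28*d^3 - 158*d^2 + 232*d - 30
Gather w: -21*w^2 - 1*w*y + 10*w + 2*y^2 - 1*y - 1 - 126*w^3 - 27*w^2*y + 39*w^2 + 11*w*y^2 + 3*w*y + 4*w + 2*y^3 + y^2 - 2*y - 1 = -126*w^3 + w^2*(18 - 27*y) + w*(11*y^2 + 2*y + 14) + 2*y^3 + 3*y^2 - 3*y - 2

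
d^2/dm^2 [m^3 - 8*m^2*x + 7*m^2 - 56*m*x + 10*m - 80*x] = 6*m - 16*x + 14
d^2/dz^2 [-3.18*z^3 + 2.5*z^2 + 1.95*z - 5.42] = 5.0 - 19.08*z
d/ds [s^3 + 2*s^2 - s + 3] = 3*s^2 + 4*s - 1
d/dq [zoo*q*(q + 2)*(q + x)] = zoo*(q^2 + q*x + q + x)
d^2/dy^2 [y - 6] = 0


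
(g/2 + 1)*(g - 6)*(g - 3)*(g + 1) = g^4/2 - 3*g^3 - 7*g^2/2 + 18*g + 18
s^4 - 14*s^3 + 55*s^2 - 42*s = s*(s - 7)*(s - 6)*(s - 1)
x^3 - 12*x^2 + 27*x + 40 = (x - 8)*(x - 5)*(x + 1)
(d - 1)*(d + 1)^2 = d^3 + d^2 - d - 1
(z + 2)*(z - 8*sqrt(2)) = z^2 - 8*sqrt(2)*z + 2*z - 16*sqrt(2)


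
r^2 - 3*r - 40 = (r - 8)*(r + 5)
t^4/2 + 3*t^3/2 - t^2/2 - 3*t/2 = t*(t/2 + 1/2)*(t - 1)*(t + 3)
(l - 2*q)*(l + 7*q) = l^2 + 5*l*q - 14*q^2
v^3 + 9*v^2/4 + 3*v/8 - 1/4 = (v - 1/4)*(v + 1/2)*(v + 2)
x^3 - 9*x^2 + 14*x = x*(x - 7)*(x - 2)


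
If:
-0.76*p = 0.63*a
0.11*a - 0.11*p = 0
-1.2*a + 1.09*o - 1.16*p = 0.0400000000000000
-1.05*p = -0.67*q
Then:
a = 0.00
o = 0.04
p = 0.00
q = 0.00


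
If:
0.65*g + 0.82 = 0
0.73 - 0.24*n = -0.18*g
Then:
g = -1.26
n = 2.10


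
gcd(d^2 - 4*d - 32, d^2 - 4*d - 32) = d^2 - 4*d - 32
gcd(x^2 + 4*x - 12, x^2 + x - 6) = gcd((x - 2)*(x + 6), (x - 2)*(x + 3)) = x - 2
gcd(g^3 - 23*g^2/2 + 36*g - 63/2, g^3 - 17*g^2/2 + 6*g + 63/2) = g^2 - 10*g + 21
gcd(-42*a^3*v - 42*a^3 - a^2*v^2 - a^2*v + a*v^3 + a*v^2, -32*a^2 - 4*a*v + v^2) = 1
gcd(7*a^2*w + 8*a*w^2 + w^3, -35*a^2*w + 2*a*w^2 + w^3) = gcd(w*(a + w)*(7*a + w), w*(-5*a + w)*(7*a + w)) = 7*a*w + w^2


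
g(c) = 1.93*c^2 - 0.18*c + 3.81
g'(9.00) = 34.56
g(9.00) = 158.52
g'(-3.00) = -11.76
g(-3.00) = 21.72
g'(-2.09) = -8.25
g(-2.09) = 12.62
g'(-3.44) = -13.46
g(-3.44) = 27.27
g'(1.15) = 4.26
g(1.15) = 6.16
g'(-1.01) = -4.08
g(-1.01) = 5.96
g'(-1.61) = -6.39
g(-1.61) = 9.10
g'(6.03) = 23.10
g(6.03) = 72.90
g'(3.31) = 12.60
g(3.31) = 24.36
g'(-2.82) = -11.07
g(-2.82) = 19.67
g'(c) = 3.86*c - 0.18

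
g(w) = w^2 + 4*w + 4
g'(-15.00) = -26.00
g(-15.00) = 169.00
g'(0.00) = 4.00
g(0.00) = 4.00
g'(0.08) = 4.16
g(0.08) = 4.33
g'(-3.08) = -2.16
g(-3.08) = 1.17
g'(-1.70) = 0.60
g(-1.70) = 0.09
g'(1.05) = 6.10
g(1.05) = 9.30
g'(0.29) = 4.58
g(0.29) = 5.24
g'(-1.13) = 1.74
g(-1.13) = 0.76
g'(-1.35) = 1.30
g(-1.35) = 0.42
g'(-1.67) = 0.66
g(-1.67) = 0.11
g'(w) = 2*w + 4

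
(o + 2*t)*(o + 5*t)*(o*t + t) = o^3*t + 7*o^2*t^2 + o^2*t + 10*o*t^3 + 7*o*t^2 + 10*t^3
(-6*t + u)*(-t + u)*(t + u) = 6*t^3 - t^2*u - 6*t*u^2 + u^3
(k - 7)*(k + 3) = k^2 - 4*k - 21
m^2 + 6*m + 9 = (m + 3)^2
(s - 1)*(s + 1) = s^2 - 1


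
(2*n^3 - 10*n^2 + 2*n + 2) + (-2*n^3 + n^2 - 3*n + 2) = -9*n^2 - n + 4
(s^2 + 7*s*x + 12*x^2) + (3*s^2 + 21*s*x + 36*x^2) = 4*s^2 + 28*s*x + 48*x^2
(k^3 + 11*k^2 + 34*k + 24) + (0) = k^3 + 11*k^2 + 34*k + 24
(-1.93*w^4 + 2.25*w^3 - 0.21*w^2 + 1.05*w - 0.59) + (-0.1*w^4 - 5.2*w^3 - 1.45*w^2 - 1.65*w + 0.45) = -2.03*w^4 - 2.95*w^3 - 1.66*w^2 - 0.6*w - 0.14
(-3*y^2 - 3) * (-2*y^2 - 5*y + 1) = 6*y^4 + 15*y^3 + 3*y^2 + 15*y - 3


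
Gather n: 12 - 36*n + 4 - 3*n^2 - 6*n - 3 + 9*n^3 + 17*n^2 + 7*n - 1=9*n^3 + 14*n^2 - 35*n + 12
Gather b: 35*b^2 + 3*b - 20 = 35*b^2 + 3*b - 20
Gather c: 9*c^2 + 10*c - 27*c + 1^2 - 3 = 9*c^2 - 17*c - 2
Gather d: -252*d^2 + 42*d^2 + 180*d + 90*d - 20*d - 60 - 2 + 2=-210*d^2 + 250*d - 60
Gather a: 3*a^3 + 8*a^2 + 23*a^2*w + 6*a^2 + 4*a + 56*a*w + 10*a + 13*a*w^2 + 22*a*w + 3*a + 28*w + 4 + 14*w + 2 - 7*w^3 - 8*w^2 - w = 3*a^3 + a^2*(23*w + 14) + a*(13*w^2 + 78*w + 17) - 7*w^3 - 8*w^2 + 41*w + 6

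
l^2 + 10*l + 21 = (l + 3)*(l + 7)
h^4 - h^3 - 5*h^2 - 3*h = h*(h - 3)*(h + 1)^2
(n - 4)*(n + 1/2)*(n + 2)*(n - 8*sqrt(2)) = n^4 - 8*sqrt(2)*n^3 - 3*n^3/2 - 9*n^2 + 12*sqrt(2)*n^2 - 4*n + 72*sqrt(2)*n + 32*sqrt(2)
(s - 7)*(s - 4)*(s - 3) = s^3 - 14*s^2 + 61*s - 84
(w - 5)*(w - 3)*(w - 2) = w^3 - 10*w^2 + 31*w - 30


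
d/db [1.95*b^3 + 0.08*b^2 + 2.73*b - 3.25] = 5.85*b^2 + 0.16*b + 2.73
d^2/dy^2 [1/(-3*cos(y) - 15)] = (cos(y)^2 - 5*cos(y) - 2)/(3*(cos(y) + 5)^3)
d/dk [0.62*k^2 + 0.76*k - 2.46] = 1.24*k + 0.76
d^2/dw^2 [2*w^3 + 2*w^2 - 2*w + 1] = 12*w + 4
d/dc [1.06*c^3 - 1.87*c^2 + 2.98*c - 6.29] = 3.18*c^2 - 3.74*c + 2.98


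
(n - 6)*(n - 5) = n^2 - 11*n + 30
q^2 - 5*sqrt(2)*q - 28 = (q - 7*sqrt(2))*(q + 2*sqrt(2))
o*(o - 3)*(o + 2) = o^3 - o^2 - 6*o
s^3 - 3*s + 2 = (s - 1)^2*(s + 2)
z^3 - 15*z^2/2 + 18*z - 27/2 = (z - 3)^2*(z - 3/2)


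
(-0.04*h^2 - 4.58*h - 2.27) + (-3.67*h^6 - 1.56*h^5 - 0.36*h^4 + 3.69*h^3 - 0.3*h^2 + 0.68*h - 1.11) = -3.67*h^6 - 1.56*h^5 - 0.36*h^4 + 3.69*h^3 - 0.34*h^2 - 3.9*h - 3.38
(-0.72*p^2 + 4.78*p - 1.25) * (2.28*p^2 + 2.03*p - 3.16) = -1.6416*p^4 + 9.4368*p^3 + 9.1286*p^2 - 17.6423*p + 3.95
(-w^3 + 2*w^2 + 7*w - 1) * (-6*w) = 6*w^4 - 12*w^3 - 42*w^2 + 6*w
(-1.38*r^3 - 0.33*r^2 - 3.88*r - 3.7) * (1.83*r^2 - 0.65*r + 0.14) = -2.5254*r^5 + 0.2931*r^4 - 7.0791*r^3 - 4.2952*r^2 + 1.8618*r - 0.518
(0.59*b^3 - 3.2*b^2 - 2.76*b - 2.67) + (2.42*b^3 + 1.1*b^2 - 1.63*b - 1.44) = 3.01*b^3 - 2.1*b^2 - 4.39*b - 4.11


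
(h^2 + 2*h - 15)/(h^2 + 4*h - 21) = (h + 5)/(h + 7)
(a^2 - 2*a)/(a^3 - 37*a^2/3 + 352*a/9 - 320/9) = 9*a*(a - 2)/(9*a^3 - 111*a^2 + 352*a - 320)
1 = 1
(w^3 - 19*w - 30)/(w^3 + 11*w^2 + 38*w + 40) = (w^2 - 2*w - 15)/(w^2 + 9*w + 20)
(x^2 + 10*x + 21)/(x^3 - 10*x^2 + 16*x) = (x^2 + 10*x + 21)/(x*(x^2 - 10*x + 16))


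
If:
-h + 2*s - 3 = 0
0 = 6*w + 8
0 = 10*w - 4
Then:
No Solution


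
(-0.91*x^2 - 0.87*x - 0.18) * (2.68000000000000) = -2.4388*x^2 - 2.3316*x - 0.4824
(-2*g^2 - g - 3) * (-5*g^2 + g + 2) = 10*g^4 + 3*g^3 + 10*g^2 - 5*g - 6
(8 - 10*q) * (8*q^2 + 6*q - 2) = -80*q^3 + 4*q^2 + 68*q - 16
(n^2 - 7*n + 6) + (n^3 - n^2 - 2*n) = n^3 - 9*n + 6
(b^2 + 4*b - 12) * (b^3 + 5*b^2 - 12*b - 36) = b^5 + 9*b^4 - 4*b^3 - 144*b^2 + 432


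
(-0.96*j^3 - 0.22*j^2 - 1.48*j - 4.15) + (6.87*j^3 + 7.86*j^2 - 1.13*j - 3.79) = 5.91*j^3 + 7.64*j^2 - 2.61*j - 7.94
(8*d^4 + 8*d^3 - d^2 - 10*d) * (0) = 0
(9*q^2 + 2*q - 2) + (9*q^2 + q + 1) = 18*q^2 + 3*q - 1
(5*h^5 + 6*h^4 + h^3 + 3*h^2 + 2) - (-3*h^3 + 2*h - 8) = 5*h^5 + 6*h^4 + 4*h^3 + 3*h^2 - 2*h + 10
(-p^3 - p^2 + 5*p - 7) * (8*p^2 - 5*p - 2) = -8*p^5 - 3*p^4 + 47*p^3 - 79*p^2 + 25*p + 14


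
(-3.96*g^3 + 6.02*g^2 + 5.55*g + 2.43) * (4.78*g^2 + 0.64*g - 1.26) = -18.9288*g^5 + 26.2412*g^4 + 35.3714*g^3 + 7.5822*g^2 - 5.4378*g - 3.0618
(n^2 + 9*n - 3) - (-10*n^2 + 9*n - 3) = 11*n^2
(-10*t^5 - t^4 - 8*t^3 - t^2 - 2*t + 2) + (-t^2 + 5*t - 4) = -10*t^5 - t^4 - 8*t^3 - 2*t^2 + 3*t - 2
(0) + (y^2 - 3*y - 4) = y^2 - 3*y - 4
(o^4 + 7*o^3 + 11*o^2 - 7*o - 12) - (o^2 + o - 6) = o^4 + 7*o^3 + 10*o^2 - 8*o - 6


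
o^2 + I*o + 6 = (o - 2*I)*(o + 3*I)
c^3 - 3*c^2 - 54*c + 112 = (c - 8)*(c - 2)*(c + 7)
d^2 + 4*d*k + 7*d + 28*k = (d + 7)*(d + 4*k)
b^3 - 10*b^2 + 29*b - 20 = (b - 5)*(b - 4)*(b - 1)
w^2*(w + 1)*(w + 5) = w^4 + 6*w^3 + 5*w^2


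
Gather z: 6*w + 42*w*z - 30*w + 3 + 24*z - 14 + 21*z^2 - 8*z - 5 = -24*w + 21*z^2 + z*(42*w + 16) - 16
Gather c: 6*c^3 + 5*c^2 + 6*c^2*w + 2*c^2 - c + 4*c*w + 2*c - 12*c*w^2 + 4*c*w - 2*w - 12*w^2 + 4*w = 6*c^3 + c^2*(6*w + 7) + c*(-12*w^2 + 8*w + 1) - 12*w^2 + 2*w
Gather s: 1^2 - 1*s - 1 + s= 0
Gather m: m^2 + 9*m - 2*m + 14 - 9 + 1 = m^2 + 7*m + 6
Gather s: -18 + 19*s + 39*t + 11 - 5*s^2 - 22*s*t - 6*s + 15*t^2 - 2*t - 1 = -5*s^2 + s*(13 - 22*t) + 15*t^2 + 37*t - 8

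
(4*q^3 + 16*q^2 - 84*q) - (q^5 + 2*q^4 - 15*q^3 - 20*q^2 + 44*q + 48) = -q^5 - 2*q^4 + 19*q^3 + 36*q^2 - 128*q - 48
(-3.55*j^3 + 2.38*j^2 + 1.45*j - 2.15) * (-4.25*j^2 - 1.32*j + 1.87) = 15.0875*j^5 - 5.429*j^4 - 15.9426*j^3 + 11.6741*j^2 + 5.5495*j - 4.0205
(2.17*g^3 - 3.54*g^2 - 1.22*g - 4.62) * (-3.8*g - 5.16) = -8.246*g^4 + 2.2548*g^3 + 22.9024*g^2 + 23.8512*g + 23.8392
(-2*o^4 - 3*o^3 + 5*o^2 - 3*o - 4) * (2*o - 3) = -4*o^5 + 19*o^3 - 21*o^2 + o + 12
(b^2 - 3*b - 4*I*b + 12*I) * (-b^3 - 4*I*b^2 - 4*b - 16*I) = -b^5 + 3*b^4 - 20*b^3 + 60*b^2 - 64*b + 192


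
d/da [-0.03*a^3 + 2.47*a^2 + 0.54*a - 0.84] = -0.09*a^2 + 4.94*a + 0.54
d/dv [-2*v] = -2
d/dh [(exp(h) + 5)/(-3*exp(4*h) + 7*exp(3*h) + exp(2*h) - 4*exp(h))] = ((exp(h) + 5)*(12*exp(3*h) - 21*exp(2*h) - 2*exp(h) + 4) - (3*exp(3*h) - 7*exp(2*h) - exp(h) + 4)*exp(h))*exp(-h)/(3*exp(3*h) - 7*exp(2*h) - exp(h) + 4)^2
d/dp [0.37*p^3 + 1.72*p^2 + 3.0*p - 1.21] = 1.11*p^2 + 3.44*p + 3.0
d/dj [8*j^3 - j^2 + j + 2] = 24*j^2 - 2*j + 1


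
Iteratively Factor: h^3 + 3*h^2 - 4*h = (h + 4)*(h^2 - h) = (h - 1)*(h + 4)*(h)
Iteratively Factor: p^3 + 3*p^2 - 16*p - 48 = (p - 4)*(p^2 + 7*p + 12) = (p - 4)*(p + 3)*(p + 4)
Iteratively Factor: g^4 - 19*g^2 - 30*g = (g + 2)*(g^3 - 2*g^2 - 15*g) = (g - 5)*(g + 2)*(g^2 + 3*g) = g*(g - 5)*(g + 2)*(g + 3)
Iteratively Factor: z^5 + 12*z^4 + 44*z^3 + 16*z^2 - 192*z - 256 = (z - 2)*(z^4 + 14*z^3 + 72*z^2 + 160*z + 128) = (z - 2)*(z + 2)*(z^3 + 12*z^2 + 48*z + 64) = (z - 2)*(z + 2)*(z + 4)*(z^2 + 8*z + 16) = (z - 2)*(z + 2)*(z + 4)^2*(z + 4)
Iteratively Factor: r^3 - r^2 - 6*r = (r)*(r^2 - r - 6) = r*(r - 3)*(r + 2)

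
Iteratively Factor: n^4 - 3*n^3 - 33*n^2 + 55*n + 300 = (n + 3)*(n^3 - 6*n^2 - 15*n + 100) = (n - 5)*(n + 3)*(n^2 - n - 20) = (n - 5)*(n + 3)*(n + 4)*(n - 5)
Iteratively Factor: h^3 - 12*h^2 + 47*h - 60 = (h - 5)*(h^2 - 7*h + 12) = (h - 5)*(h - 4)*(h - 3)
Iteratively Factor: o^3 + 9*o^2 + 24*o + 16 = (o + 4)*(o^2 + 5*o + 4) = (o + 4)^2*(o + 1)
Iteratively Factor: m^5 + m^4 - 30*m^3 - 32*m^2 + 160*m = (m - 2)*(m^4 + 3*m^3 - 24*m^2 - 80*m) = m*(m - 2)*(m^3 + 3*m^2 - 24*m - 80) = m*(m - 2)*(m + 4)*(m^2 - m - 20) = m*(m - 5)*(m - 2)*(m + 4)*(m + 4)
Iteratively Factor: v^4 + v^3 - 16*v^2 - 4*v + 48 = (v - 2)*(v^3 + 3*v^2 - 10*v - 24) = (v - 2)*(v + 4)*(v^2 - v - 6) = (v - 2)*(v + 2)*(v + 4)*(v - 3)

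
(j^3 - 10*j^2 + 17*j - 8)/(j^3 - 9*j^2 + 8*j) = (j - 1)/j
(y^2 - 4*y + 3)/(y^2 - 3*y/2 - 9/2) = 2*(y - 1)/(2*y + 3)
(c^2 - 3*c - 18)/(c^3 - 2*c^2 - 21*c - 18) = 1/(c + 1)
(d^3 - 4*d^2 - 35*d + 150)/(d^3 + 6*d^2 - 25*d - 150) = (d - 5)/(d + 5)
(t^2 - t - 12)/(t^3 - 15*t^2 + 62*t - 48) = (t^2 - t - 12)/(t^3 - 15*t^2 + 62*t - 48)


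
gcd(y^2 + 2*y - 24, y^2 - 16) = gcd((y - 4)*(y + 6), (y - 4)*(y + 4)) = y - 4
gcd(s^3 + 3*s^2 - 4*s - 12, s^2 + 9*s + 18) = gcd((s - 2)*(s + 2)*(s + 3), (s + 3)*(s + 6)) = s + 3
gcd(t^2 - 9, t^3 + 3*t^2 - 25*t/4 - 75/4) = t + 3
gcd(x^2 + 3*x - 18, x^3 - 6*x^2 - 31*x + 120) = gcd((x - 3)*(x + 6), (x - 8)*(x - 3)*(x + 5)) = x - 3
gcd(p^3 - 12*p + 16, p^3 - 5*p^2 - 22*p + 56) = p^2 + 2*p - 8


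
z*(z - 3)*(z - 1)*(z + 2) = z^4 - 2*z^3 - 5*z^2 + 6*z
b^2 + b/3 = b*(b + 1/3)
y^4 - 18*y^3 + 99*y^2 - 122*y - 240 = (y - 8)*(y - 6)*(y - 5)*(y + 1)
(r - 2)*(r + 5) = r^2 + 3*r - 10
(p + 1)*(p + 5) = p^2 + 6*p + 5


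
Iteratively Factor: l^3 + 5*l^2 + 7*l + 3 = (l + 1)*(l^2 + 4*l + 3) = (l + 1)^2*(l + 3)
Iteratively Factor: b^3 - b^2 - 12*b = (b + 3)*(b^2 - 4*b) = (b - 4)*(b + 3)*(b)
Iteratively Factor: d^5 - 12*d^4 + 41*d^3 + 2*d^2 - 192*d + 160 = (d - 4)*(d^4 - 8*d^3 + 9*d^2 + 38*d - 40) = (d - 5)*(d - 4)*(d^3 - 3*d^2 - 6*d + 8) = (d - 5)*(d - 4)*(d - 1)*(d^2 - 2*d - 8) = (d - 5)*(d - 4)*(d - 1)*(d + 2)*(d - 4)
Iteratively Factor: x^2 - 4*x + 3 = (x - 3)*(x - 1)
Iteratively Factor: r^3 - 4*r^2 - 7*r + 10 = (r + 2)*(r^2 - 6*r + 5) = (r - 5)*(r + 2)*(r - 1)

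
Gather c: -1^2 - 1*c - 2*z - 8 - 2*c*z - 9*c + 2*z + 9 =c*(-2*z - 10)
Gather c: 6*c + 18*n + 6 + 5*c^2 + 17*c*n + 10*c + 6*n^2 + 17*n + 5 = 5*c^2 + c*(17*n + 16) + 6*n^2 + 35*n + 11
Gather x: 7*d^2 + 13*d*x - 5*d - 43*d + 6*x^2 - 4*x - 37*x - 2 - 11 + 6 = 7*d^2 - 48*d + 6*x^2 + x*(13*d - 41) - 7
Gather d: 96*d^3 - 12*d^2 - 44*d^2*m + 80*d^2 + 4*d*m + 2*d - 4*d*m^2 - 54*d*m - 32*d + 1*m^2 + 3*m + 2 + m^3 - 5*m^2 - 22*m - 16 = 96*d^3 + d^2*(68 - 44*m) + d*(-4*m^2 - 50*m - 30) + m^3 - 4*m^2 - 19*m - 14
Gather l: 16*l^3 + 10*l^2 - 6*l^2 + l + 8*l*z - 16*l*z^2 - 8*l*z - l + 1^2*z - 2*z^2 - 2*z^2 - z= 16*l^3 + 4*l^2 - 16*l*z^2 - 4*z^2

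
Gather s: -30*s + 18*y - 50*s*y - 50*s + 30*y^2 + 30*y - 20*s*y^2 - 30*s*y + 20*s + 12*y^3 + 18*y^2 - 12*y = s*(-20*y^2 - 80*y - 60) + 12*y^3 + 48*y^2 + 36*y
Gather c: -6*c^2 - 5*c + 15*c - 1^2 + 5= -6*c^2 + 10*c + 4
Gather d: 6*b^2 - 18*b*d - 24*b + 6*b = 6*b^2 - 18*b*d - 18*b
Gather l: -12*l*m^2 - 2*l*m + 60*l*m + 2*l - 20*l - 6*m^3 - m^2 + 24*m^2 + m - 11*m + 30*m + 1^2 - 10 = l*(-12*m^2 + 58*m - 18) - 6*m^3 + 23*m^2 + 20*m - 9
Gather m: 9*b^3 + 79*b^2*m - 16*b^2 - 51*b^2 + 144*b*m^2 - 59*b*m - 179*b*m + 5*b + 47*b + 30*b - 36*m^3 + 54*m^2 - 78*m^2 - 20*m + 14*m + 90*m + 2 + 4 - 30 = 9*b^3 - 67*b^2 + 82*b - 36*m^3 + m^2*(144*b - 24) + m*(79*b^2 - 238*b + 84) - 24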